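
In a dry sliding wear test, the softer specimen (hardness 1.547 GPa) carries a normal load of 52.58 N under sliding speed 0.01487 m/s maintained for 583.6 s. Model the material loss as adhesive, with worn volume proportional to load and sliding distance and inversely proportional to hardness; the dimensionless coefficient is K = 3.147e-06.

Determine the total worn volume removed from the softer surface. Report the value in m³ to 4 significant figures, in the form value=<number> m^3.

All arithmetic maintains full precision — shown intermediates are rounded; one final rounding: 4 significant figures.
Total distance L = v·t = 0.01487 m/s × 583.6 s = 8.678 m.
Hardness H = 1.547 GPa = 1.547e+09 Pa.
Restated in SI base units: W = 52.58 N, H = 1.547e+09 Pa, K = 3.147e-06.
Apply Archard: V = K·W·L/H = 3.147e-06 · 52.58 · 8.678 / 1.547e+09 = 9.282e-13 m³.

value=9.282e-13 m^3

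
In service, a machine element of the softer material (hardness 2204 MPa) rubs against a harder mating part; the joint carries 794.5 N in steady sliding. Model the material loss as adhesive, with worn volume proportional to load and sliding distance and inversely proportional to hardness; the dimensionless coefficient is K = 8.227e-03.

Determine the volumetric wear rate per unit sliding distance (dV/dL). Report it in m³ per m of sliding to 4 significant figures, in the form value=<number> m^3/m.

value=2.966e-09 m^3/m

The intermediates appear rounded; all arithmetic maintains full precision — a single final rounding, at 4 significant figures.
Convert: Hardness H = 2204 MPa = 2.204e+09 Pa.
Expressed in SI base units: W = 794.5 N, H = 2.204e+09 Pa, K = 8.227e-03.
Rate of wear dV/dL = K·W/H (no L dependence): 8.227e-03 · 794.5 / 2.204e+09 = 2.966e-09 m³/m.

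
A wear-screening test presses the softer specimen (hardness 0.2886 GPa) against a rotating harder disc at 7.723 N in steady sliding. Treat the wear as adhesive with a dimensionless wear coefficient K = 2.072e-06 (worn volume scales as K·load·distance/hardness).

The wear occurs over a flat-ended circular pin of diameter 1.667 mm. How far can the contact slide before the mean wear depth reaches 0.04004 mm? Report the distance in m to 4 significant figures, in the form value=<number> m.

Every step carries full float precision. Displayed values are rounded; one final rounding, at 4 significant figures.
Convert: Hardness H = 0.2886 GPa = 2.886e+08 Pa.
Convert: Pin diameter d = 1.667 mm = 0.001667 m. Contact area A = π·d²/4 = π·(0.001667 m)²/4 = 2.183e-06 m².
Convert: Depth limit h_lim = 0.04004 mm = 4.004e-05 m.
In SI base units: W = 7.723 N, H = 2.886e+08 Pa, K = 2.072e-06.
Wearable volume V_lim = h_lim·A = 4.004e-05 · 2.183e-06 = 8.739e-11 m³.
Inverting, life L = V_lim·H/(K·W) = 8.739e-11 · 2.886e+08 / (2.072e-06 · 7.723) = 1576 m.

value=1576 m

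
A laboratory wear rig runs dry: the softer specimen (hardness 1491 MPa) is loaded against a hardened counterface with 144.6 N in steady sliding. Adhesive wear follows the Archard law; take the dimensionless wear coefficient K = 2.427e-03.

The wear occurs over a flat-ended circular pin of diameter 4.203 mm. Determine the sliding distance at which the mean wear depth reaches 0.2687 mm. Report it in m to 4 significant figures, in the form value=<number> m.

Intermediate values are printed rounded — the computation runs at full float precision — rounded once at the end to four significant figures.
Convert: Hardness H = 1491 MPa = 1.491e+09 Pa.
Convert: Pin diameter d = 4.203 mm = 0.004203 m. Contact area A = π·d²/4 = π·(0.004203 m)²/4 = 1.387e-05 m².
Convert: Depth limit h_lim = 0.2687 mm = 2.687e-04 m.
In SI base units, W = 144.6 N, H = 1.491e+09 Pa, K = 2.427e-03.
Limit volume V_lim = h_lim·A = 2.687e-04 · 1.387e-05 = 3.728e-09 m³.
So the life L = V_lim·H/(K·W) = 3.728e-09 · 1.491e+09 / (2.427e-03 · 144.6) = 15.84 m.

value=15.84 m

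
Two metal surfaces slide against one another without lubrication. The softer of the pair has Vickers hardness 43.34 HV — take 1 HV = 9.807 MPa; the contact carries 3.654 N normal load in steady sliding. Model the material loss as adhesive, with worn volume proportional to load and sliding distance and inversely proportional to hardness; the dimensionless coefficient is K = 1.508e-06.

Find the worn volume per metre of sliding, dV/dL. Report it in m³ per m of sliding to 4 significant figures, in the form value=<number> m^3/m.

The computation holds exact precision, and displayed values are rounded. Rounded once at the end to 4 significant digits.
Hardness H = 43.34 HV × 9.807 MPa/HV = 425.0 MPa = 4.250e+08 Pa.
In SI base units, W = 3.654 N, H = 4.250e+08 Pa, K = 1.508e-06.
Sliding wear rate dV/dL = K·W/H (independent of L): 1.508e-06 · 3.654 / 4.250e+08 = 1.296e-14 m³/m.

value=1.296e-14 m^3/m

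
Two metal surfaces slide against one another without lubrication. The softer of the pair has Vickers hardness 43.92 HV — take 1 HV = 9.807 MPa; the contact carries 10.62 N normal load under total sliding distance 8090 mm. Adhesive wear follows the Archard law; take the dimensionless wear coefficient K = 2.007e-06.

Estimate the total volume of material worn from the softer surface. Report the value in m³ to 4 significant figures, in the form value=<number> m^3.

value=4.003e-13 m^3

Every step runs at full float precision, and the intermediates appear rounded; rounded once at the end, at four significant figures.
Convert: The distance L = 8090 mm = 8.090 m.
Convert: Hardness H = 43.92 HV × 9.807 MPa/HV = 430.7 MPa = 4.307e+08 Pa.
In SI base units: W = 10.62 N, H = 4.307e+08 Pa, K = 2.007e-06.
Archard relation: V = K·W·L/H = 2.007e-06 · 10.62 · 8.090 / 4.307e+08 = 4.003e-13 m³.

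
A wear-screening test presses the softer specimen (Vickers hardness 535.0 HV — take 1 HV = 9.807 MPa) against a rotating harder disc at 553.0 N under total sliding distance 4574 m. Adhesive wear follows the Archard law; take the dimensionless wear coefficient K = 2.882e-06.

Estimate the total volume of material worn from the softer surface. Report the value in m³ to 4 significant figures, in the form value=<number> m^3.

value=1.389e-09 m^3

All arithmetic runs at full precision. Intermediates are printed rounded; a lone final rounding, at 4 significant digits.
Hardness H = 535.0 HV × 9.807 MPa/HV = 5247 MPa = 5.247e+09 Pa.
Working in SI base units: W = 553.0 N, H = 5.247e+09 Pa, K = 2.882e-06.
By Archard's law, V = K·W·L/H = 2.882e-06 · 553.0 · 4574 / 5.247e+09 = 1.389e-09 m³.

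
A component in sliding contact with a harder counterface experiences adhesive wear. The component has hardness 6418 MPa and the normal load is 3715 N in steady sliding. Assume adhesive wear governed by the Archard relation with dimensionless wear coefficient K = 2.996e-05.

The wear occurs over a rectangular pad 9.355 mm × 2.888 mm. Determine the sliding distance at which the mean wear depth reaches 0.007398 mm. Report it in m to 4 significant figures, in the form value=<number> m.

value=11.53 m

Printed values are rounded. The computation holds full float precision; one last rounding, at four significant figures.
Convert: Hardness H = 6418 MPa = 6.418e+09 Pa.
Convert: Pad sides 9.355 mm × 2.888 mm = 0.009355 m × 0.002888 m. Contact area A = 0.009355 m × 0.002888 m = 2.702e-05 m².
Convert: Depth limit h_lim = 0.007398 mm = 7.398e-06 m.
In SI base units, W = 3715 N, H = 6.418e+09 Pa, K = 2.996e-05.
Allowed volume V_lim = h_lim·A = 7.398e-06 · 2.702e-05 = 1.999e-10 m³.
So the life L = V_lim·H/(K·W) = 1.999e-10 · 6.418e+09 / (2.996e-05 · 3715) = 11.53 m.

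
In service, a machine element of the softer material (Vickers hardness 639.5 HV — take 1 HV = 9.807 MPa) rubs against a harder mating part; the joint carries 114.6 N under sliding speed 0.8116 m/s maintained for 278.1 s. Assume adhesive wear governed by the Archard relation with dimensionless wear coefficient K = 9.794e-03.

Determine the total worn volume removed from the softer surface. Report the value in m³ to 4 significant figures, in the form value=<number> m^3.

value=4.039e-08 m^3

Shown intermediates are rounded; each operation maintains full precision; one last rounding, at four significant figures.
Convert: Total distance L = v·t = 0.8116 m/s × 278.1 s = 225.7 m.
Convert: Hardness H = 639.5 HV × 9.807 MPa/HV = 6272 MPa = 6.272e+09 Pa.
In SI base units, W = 114.6 N, H = 6.272e+09 Pa, K = 9.794e-03.
Archard volume V = K·W·L/H = 9.794e-03 · 114.6 · 225.7 / 6.272e+09 = 4.039e-08 m³.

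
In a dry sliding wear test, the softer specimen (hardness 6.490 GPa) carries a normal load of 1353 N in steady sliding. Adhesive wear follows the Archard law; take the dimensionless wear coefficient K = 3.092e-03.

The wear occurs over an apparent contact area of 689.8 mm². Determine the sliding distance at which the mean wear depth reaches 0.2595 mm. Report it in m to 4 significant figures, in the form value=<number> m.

value=277.7 m

Each operation holds exact precision — intermediate values are printed rounded — rounded once at the end to 4 significant figures.
Convert: Hardness H = 6.490 GPa = 6.490e+09 Pa.
Convert: Contact area A = 689.8 mm² = 6.898e-04 m².
Convert: Depth limit h_lim = 0.2595 mm = 2.595e-04 m.
In SI base units, W = 1353 N, H = 6.490e+09 Pa, K = 3.092e-03.
Permissible volume V_lim = h_lim·A = 2.595e-04 · 6.898e-04 = 1.790e-07 m³.
Thus life L = V_lim·H/(K·W) = 1.790e-07 · 6.490e+09 / (3.092e-03 · 1353) = 277.7 m.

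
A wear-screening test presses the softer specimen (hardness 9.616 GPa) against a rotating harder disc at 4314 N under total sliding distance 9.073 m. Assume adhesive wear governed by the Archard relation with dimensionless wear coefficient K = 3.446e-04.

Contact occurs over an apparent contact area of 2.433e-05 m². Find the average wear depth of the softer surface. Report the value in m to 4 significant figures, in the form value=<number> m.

Printed values are rounded — all working math runs at full precision — a single final rounding to 4 significant figures.
Hardness H = 9.616 GPa = 9.616e+09 Pa.
SI base units throughout: W = 4314 N, H = 9.616e+09 Pa, K = 3.446e-04.
Wear volume V = K·W·L/H = 3.446e-04 · 4314 · 9.073 / 9.616e+09 = 1.403e-09 m³.
Depth h = V/A = 1.403e-09 / 2.433e-05 = 5.765e-05 m.

value=5.765e-05 m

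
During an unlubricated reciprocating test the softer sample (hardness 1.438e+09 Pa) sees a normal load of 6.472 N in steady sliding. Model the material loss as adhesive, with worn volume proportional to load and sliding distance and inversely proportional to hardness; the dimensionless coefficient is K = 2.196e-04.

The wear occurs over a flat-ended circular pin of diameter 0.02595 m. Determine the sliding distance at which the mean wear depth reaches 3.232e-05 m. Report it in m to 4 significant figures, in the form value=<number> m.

All arithmetic runs at exact precision. The intermediates are printed rounded — a lone final rounding: 4 significant digits.
Contact area A = π·d²/4 = π·(0.02595 m)²/4 = 5.289e-04 m².
Expressed in SI base units: W = 6.472 N, H = 1.438e+09 Pa, K = 2.196e-04.
Permissible volume V_lim = h_lim·A = 3.232e-05 · 5.289e-04 = 1.709e-08 m³.
Life L = V_lim·H/(K·W) = 1.709e-08 · 1.438e+09 / (2.196e-04 · 6.472) = 1.730e+04 m.

value=1.730e+04 m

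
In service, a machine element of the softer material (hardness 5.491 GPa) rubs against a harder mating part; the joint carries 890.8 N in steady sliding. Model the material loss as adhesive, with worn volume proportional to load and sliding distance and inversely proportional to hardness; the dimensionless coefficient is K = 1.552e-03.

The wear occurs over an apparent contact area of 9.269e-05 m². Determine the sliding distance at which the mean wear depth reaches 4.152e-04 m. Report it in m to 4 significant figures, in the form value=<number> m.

value=152.9 m

Each operation keeps full precision; the intermediates appear rounded; a lone final rounding to four significant figures.
Convert: Hardness H = 5.491 GPa = 5.491e+09 Pa.
Restated in SI base units: W = 890.8 N, H = 5.491e+09 Pa, K = 1.552e-03.
Limit volume V_lim = h_lim·A = 4.152e-04 · 9.269e-05 = 3.848e-08 m³.
Sliding life L = V_lim·H/(K·W) = 3.848e-08 · 5.491e+09 / (1.552e-03 · 890.8) = 152.9 m.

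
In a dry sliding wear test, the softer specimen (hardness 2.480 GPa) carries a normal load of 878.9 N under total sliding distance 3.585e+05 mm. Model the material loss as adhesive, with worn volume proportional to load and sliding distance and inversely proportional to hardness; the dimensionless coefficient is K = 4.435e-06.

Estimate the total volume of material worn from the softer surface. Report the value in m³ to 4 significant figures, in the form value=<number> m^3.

Intermediates are shown rounded, and all arithmetic holds full precision. Rounded just once: 4 significant figures.
Convert: Distance covered L = 3.585e+05 mm = 358.5 m.
Convert: Hardness H = 2.480 GPa = 2.480e+09 Pa.
Restated in SI base units: W = 878.9 N, H = 2.480e+09 Pa, K = 4.435e-06.
Archard volume V = K·W·L/H = 4.435e-06 · 878.9 · 358.5 / 2.480e+09 = 5.635e-10 m³.

value=5.635e-10 m^3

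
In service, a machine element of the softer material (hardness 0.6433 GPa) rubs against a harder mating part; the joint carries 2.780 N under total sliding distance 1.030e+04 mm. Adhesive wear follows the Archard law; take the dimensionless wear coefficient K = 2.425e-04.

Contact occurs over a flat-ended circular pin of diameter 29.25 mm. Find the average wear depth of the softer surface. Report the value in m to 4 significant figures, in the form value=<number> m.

value=1.606e-08 m

Intermediates are displayed rounded. All working math runs at exact precision, and one final rounding to 4 significant digits.
Path length L = 1.030e+04 mm = 10.30 m.
Hardness H = 0.6433 GPa = 6.433e+08 Pa.
Pin diameter d = 29.25 mm = 0.02925 m. Contact area A = π·d²/4 = π·(0.02925 m)²/4 = 6.720e-04 m².
In SI base units: W = 2.780 N, H = 6.433e+08 Pa, K = 2.425e-04.
Apply Archard: V = K·W·L/H = 2.425e-04 · 2.780 · 10.30 / 6.433e+08 = 1.079e-11 m³.
Depth of wear h = V/A = 1.079e-11 / 6.720e-04 = 1.606e-08 m.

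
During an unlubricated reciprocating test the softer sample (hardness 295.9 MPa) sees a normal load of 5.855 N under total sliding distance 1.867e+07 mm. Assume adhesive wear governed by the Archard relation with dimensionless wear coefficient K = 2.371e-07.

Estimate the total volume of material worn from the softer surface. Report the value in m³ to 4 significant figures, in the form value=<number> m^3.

Every step keeps full float precision — intermediate values are shown rounded, and rounded once at the end to four significant digits.
Convert: Distance covered L = 1.867e+07 mm = 1.867e+04 m.
Convert: Hardness H = 295.9 MPa = 2.959e+08 Pa.
Expressed in SI base units: W = 5.855 N, H = 2.959e+08 Pa, K = 2.371e-07.
Archard volume V = K·W·L/H = 2.371e-07 · 5.855 · 1.867e+04 / 2.959e+08 = 8.759e-11 m³.

value=8.759e-11 m^3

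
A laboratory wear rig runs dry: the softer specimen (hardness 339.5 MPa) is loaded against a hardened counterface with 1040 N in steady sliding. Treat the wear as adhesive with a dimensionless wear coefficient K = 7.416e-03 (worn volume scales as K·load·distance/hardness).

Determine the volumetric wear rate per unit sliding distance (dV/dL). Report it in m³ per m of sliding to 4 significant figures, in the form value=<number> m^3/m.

All working math keeps full precision — printed values are rounded, and one final rounding to four significant figures.
Hardness H = 339.5 MPa = 3.395e+08 Pa.
Working in SI base units: W = 1040 N, H = 3.395e+08 Pa, K = 7.416e-03.
Sliding wear rate dV/dL = K·W/H: 7.416e-03 · 1040 / 3.395e+08 = 2.272e-08 m³/m.

value=2.272e-08 m^3/m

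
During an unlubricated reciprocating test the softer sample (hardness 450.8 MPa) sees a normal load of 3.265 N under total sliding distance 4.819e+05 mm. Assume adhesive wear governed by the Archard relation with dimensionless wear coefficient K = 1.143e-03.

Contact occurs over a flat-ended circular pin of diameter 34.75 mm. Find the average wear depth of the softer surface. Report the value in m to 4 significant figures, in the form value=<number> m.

value=4.206e-06 m

Every step carries exact precision, and intermediate values are printed rounded, and rounded just once to four significant digits.
Convert: Sliding distance L = 4.819e+05 mm = 481.9 m.
Convert: Hardness H = 450.8 MPa = 4.508e+08 Pa.
Convert: Pin diameter d = 34.75 mm = 0.03475 m. Contact area A = π·d²/4 = π·(0.03475 m)²/4 = 9.484e-04 m².
Working in SI base units: W = 3.265 N, H = 4.508e+08 Pa, K = 1.143e-03.
Archard relation: V = K·W·L/H = 1.143e-03 · 3.265 · 481.9 / 4.508e+08 = 3.989e-09 m³.
Wear depth h = V/A = 3.989e-09 / 9.484e-04 = 4.206e-06 m.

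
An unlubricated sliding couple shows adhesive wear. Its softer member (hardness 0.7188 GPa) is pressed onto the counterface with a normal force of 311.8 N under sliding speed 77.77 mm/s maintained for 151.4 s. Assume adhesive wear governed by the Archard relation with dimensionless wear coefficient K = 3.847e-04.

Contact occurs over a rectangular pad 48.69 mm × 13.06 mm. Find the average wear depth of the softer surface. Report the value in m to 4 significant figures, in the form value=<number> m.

value=3.090e-06 m

Each operation maintains full precision, and shown intermediates are rounded. Rounded just once, at 4 significant figures.
Convert: Sliding speed v = 77.77 mm/s = 0.07777 m/s. Total distance L = v·t = 0.07777 m/s × 151.4 s = 11.77 m.
Convert: Hardness H = 0.7188 GPa = 7.188e+08 Pa.
Convert: Pad sides 48.69 mm × 13.06 mm = 0.04869 m × 0.01306 m. Contact area A = 0.04869 m × 0.01306 m = 6.359e-04 m².
Collected in SI base units: W = 311.8 N, H = 7.188e+08 Pa, K = 3.847e-04.
By Archard's law, V = K·W·L/H = 3.847e-04 · 311.8 · 11.77 / 7.188e+08 = 1.965e-09 m³.
Mean depth h = V/A = 1.965e-09 / 6.359e-04 = 3.090e-06 m.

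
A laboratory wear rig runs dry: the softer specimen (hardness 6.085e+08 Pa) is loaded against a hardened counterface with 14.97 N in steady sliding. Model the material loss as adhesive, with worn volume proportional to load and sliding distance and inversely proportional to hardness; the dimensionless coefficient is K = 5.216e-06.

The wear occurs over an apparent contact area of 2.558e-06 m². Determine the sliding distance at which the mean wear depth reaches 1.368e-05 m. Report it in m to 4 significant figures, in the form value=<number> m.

Every step carries full float precision. Intermediate values are printed rounded; one last rounding: 4 significant digits.
Working in SI base units: W = 14.97 N, H = 6.085e+08 Pa, K = 5.216e-06.
At the depth limit, V_lim = h_lim·A = 1.368e-05 · 2.558e-06 = 3.499e-11 m³.
Sliding life L = V_lim·H/(K·W) = 3.499e-11 · 6.085e+08 / (5.216e-06 · 14.97) = 272.7 m.

value=272.7 m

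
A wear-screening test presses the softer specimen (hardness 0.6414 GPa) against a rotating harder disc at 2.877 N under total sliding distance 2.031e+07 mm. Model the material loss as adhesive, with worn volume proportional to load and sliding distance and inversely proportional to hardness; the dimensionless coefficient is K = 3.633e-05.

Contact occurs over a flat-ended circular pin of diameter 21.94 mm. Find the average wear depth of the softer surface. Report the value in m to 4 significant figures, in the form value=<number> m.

Intermediates are shown rounded — all working math keeps full precision, and a single final rounding, at four significant digits.
Convert: Distance L = 2.031e+07 mm = 2.031e+04 m.
Convert: Hardness H = 0.6414 GPa = 6.414e+08 Pa.
Convert: Pin diameter d = 21.94 mm = 0.02194 m. Contact area A = π·d²/4 = π·(0.02194 m)²/4 = 3.781e-04 m².
In SI base units: W = 2.877 N, H = 6.414e+08 Pa, K = 3.633e-05.
Volume removed: V = K·W·L/H = 3.633e-05 · 2.877 · 2.031e+04 / 6.414e+08 = 3.310e-09 m³.
Average depth h = V/A = 3.310e-09 / 3.781e-04 = 8.754e-06 m.

value=8.754e-06 m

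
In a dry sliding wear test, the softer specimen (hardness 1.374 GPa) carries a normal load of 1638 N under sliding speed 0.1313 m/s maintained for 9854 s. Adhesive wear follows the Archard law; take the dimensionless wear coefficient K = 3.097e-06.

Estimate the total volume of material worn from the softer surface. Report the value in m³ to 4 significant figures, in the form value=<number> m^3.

value=4.777e-09 m^3

All working math holds exact precision. The intermediates appear rounded. Rounded just once: 4 significant digits.
Distance covered L = v·t = 0.1313 m/s × 9854 s = 1294 m.
Hardness H = 1.374 GPa = 1.374e+09 Pa.
Restated in SI base units: W = 1638 N, H = 1.374e+09 Pa, K = 3.097e-06.
Archard relation: V = K·W·L/H = 3.097e-06 · 1638 · 1294 / 1.374e+09 = 4.777e-09 m³.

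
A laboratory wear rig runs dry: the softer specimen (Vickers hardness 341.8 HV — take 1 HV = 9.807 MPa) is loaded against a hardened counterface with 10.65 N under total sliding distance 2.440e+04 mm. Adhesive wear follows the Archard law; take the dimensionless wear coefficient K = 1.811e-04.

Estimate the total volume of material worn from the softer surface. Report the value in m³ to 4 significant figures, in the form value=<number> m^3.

Intermediate values are printed rounded; all working math carries exact precision; rounded just once, at four significant figures.
Total distance L = 2.440e+04 mm = 24.40 m.
Hardness H = 341.8 HV × 9.807 MPa/HV = 3352 MPa = 3.352e+09 Pa.
In SI base units, W = 10.65 N, H = 3.352e+09 Pa, K = 1.811e-04.
Apply Archard: V = K·W·L/H = 1.811e-04 · 10.65 · 24.40 / 3.352e+09 = 1.404e-11 m³.

value=1.404e-11 m^3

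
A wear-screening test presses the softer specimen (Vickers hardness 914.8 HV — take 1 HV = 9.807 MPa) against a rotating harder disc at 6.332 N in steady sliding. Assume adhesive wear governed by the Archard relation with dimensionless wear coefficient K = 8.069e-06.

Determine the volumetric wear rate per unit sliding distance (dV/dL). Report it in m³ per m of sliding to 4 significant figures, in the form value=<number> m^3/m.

value=5.695e-15 m^3/m

Intermediates are printed rounded. The computation carries exact precision. Rounded once at the end, at four significant digits.
Hardness H = 914.8 HV × 9.807 MPa/HV = 8971 MPa = 8.971e+09 Pa.
As SI base values: W = 6.332 N, H = 8.971e+09 Pa, K = 8.069e-06.
The wear rate dV/dL = K·W/H (no L dependence): 8.069e-06 · 6.332 / 8.971e+09 = 5.695e-15 m³/m.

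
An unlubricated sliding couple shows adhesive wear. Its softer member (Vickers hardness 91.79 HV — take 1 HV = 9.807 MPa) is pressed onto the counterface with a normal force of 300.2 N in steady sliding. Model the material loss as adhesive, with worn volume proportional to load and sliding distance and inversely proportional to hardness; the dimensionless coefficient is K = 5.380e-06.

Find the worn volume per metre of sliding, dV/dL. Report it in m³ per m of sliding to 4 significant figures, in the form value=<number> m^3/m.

value=1.794e-12 m^3/m

All working math runs at full float precision. Intermediate values are shown rounded — rounded just once to four significant figures.
Convert: Hardness H = 91.79 HV × 9.807 MPa/HV = 900.2 MPa = 9.002e+08 Pa.
Collected in SI base units: W = 300.2 N, H = 9.002e+08 Pa, K = 5.380e-06.
Wear rate dV/dL = K·W/H, so: 5.380e-06 · 300.2 / 9.002e+08 = 1.794e-12 m³/m.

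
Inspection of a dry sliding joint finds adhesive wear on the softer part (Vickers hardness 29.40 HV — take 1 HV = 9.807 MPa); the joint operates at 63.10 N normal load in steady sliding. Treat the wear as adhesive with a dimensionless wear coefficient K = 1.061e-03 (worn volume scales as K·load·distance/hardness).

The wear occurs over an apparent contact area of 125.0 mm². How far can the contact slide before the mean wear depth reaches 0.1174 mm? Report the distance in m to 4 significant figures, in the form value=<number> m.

The algebra carries full precision. Shown intermediates are rounded, and one final rounding: 4 significant figures.
Hardness H = 29.40 HV × 9.807 MPa/HV = 288.3 MPa = 2.883e+08 Pa.
Contact area A = 125.0 mm² = 1.250e-04 m².
Depth limit h_lim = 0.1174 mm = 1.174e-04 m.
In SI base units, W = 63.10 N, H = 2.883e+08 Pa, K = 1.061e-03.
Limit volume V_lim = h_lim·A = 1.174e-04 · 1.250e-04 = 1.467e-08 m³.
Life L = V_lim·H/(K·W) = 1.467e-08 · 2.883e+08 / (1.061e-03 · 63.10) = 63.20 m.

value=63.20 m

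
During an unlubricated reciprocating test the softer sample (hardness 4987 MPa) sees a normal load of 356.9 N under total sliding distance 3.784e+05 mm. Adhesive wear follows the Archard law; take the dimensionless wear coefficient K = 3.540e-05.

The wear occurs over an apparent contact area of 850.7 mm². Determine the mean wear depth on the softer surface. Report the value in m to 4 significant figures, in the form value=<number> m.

Intermediate values are printed rounded. Each operation carries exact precision. Rounded just once to 4 significant figures.
Convert: The distance L = 3.784e+05 mm = 378.4 m.
Convert: Hardness H = 4987 MPa = 4.987e+09 Pa.
Convert: Contact area A = 850.7 mm² = 8.507e-04 m².
SI base units throughout: W = 356.9 N, H = 4.987e+09 Pa, K = 3.540e-05.
By Archard's law, V = K·W·L/H = 3.540e-05 · 356.9 · 378.4 / 4.987e+09 = 9.587e-10 m³.
Depth of wear h = V/A = 9.587e-10 / 8.507e-04 = 1.127e-06 m.

value=1.127e-06 m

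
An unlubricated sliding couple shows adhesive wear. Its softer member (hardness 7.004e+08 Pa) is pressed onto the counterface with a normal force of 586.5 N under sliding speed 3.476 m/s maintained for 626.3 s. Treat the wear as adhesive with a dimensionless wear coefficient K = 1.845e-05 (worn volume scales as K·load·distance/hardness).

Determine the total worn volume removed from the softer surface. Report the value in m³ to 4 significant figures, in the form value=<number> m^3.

Intermediates are shown rounded — all arithmetic carries full precision, and one final rounding, at 4 significant digits.
The distance L = v·t = 3.476 m/s × 626.3 s = 2177 m.
In SI base units: W = 586.5 N, H = 7.004e+08 Pa, K = 1.845e-05.
Worn volume V = K·W·L/H = 1.845e-05 · 586.5 · 2177 / 7.004e+08 = 3.363e-08 m³.

value=3.363e-08 m^3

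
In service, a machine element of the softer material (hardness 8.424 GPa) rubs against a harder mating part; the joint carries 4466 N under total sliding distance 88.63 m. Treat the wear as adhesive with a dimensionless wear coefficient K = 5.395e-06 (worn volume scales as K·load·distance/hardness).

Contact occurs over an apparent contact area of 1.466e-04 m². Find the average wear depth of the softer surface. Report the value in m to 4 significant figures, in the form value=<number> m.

value=1.729e-06 m

Printed values are rounded; all working math maintains full precision; one final rounding: four significant figures.
Hardness H = 8.424 GPa = 8.424e+09 Pa.
Expressed in SI base units: W = 4466 N, H = 8.424e+09 Pa, K = 5.395e-06.
Archard relation: V = K·W·L/H = 5.395e-06 · 4466 · 88.63 / 8.424e+09 = 2.535e-10 m³.
Wear depth h = V/A = 2.535e-10 / 1.466e-04 = 1.729e-06 m.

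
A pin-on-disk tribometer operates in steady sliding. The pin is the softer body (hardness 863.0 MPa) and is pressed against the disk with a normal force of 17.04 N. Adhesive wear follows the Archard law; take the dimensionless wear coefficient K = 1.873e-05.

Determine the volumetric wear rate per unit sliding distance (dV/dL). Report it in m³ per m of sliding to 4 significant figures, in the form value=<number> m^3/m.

Every step carries full float precision; displayed values are rounded; one final rounding, at four significant digits.
Convert: Hardness H = 863.0 MPa = 8.630e+08 Pa.
SI base units throughout: W = 17.04 N, H = 8.630e+08 Pa, K = 1.873e-05.
The wear rate dV/dL = K·W/H (independent of L): 1.873e-05 · 17.04 / 8.630e+08 = 3.698e-13 m³/m.

value=3.698e-13 m^3/m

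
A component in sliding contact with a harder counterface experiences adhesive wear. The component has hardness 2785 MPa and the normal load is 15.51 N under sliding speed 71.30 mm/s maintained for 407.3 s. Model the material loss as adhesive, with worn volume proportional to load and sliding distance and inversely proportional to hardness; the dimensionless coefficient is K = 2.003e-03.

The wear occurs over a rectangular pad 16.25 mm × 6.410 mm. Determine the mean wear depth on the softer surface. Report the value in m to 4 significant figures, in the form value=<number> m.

value=3.110e-06 m

Displayed values are rounded — the algebra holds exact precision — rounded just once, at four significant figures.
Convert: Sliding speed v = 71.30 mm/s = 0.07130 m/s. Total distance L = v·t = 0.07130 m/s × 407.3 s = 29.04 m.
Convert: Hardness H = 2785 MPa = 2.785e+09 Pa.
Convert: Pad sides 16.25 mm × 6.410 mm = 0.01625 m × 0.006410 m. Contact area A = 0.01625 m × 0.006410 m = 1.042e-04 m².
As SI base values: W = 15.51 N, H = 2.785e+09 Pa, K = 2.003e-03.
Volume removed: V = K·W·L/H = 2.003e-03 · 15.51 · 29.04 / 2.785e+09 = 3.239e-10 m³.
Wear depth h = V/A = 3.239e-10 / 1.042e-04 = 3.110e-06 m.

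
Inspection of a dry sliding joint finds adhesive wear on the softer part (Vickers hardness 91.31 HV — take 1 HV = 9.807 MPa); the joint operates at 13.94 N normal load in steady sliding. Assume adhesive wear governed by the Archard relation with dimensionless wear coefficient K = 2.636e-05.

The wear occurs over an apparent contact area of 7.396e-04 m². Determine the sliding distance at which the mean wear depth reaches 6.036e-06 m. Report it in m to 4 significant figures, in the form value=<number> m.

Quoted intermediates are rounded; all arithmetic runs at exact precision; a lone final rounding, at 4 significant figures.
Convert: Hardness H = 91.31 HV × 9.807 MPa/HV = 895.5 MPa = 8.955e+08 Pa.
SI base units throughout: W = 13.94 N, H = 8.955e+08 Pa, K = 2.636e-05.
Permissible volume V_lim = h_lim·A = 6.036e-06 · 7.396e-04 = 4.464e-09 m³.
Sliding life L = V_lim·H/(K·W) = 4.464e-09 · 8.955e+08 / (2.636e-05 · 13.94) = 1.088e+04 m.

value=1.088e+04 m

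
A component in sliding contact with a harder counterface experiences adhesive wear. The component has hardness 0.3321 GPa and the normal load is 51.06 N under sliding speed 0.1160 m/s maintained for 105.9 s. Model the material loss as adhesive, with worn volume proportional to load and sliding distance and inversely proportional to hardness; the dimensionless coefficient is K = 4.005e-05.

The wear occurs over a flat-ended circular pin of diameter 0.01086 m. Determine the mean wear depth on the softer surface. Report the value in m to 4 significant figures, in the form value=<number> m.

value=8.166e-07 m

The algebra carries full float precision. Intermediates are shown rounded — a single final rounding to 4 significant figures.
Convert: Total distance L = v·t = 0.1160 m/s × 105.9 s = 12.28 m.
Convert: Hardness H = 0.3321 GPa = 3.321e+08 Pa.
Convert: Contact area A = π·d²/4 = π·(0.01086 m)²/4 = 9.263e-05 m².
Expressed in SI base units: W = 51.06 N, H = 3.321e+08 Pa, K = 4.005e-05.
By Archard's law, V = K·W·L/H = 4.005e-05 · 51.06 · 12.28 / 3.321e+08 = 7.564e-11 m³.
Depth h = V/A = 7.564e-11 / 9.263e-05 = 8.166e-07 m.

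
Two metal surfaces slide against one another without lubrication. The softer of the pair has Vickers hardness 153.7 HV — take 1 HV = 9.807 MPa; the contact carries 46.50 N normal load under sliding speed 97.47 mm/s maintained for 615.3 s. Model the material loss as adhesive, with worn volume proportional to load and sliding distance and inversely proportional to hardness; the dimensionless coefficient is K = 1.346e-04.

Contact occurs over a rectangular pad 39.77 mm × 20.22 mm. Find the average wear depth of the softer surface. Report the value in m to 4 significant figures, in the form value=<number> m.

value=3.097e-07 m

All working math carries full float precision, and intermediates appear rounded, and one last rounding to four significant figures.
Sliding speed v = 97.47 mm/s = 0.09747 m/s. The distance L = v·t = 0.09747 m/s × 615.3 s = 59.97 m.
Hardness H = 153.7 HV × 9.807 MPa/HV = 1507 MPa = 1.507e+09 Pa.
Pad sides 39.77 mm × 20.22 mm = 0.03977 m × 0.02022 m. Contact area A = 0.03977 m × 0.02022 m = 8.041e-04 m².
Restated in SI base units: W = 46.50 N, H = 1.507e+09 Pa, K = 1.346e-04.
Volume removed: V = K·W·L/H = 1.346e-04 · 46.50 · 59.97 / 1.507e+09 = 2.490e-10 m³.
Average depth h = V/A = 2.490e-10 / 8.041e-04 = 3.097e-07 m.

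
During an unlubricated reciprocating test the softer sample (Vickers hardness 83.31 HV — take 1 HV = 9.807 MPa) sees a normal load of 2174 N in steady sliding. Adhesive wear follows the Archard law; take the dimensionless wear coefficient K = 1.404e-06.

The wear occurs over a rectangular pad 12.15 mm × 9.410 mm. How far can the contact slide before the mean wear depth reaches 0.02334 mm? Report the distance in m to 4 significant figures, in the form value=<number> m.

value=714.3 m

The algebra runs at exact precision, and printed values are rounded; one final rounding to four significant figures.
Hardness H = 83.31 HV × 9.807 MPa/HV = 817.0 MPa = 8.170e+08 Pa.
Pad sides 12.15 mm × 9.410 mm = 0.01215 m × 0.009410 m. Contact area A = 0.01215 m × 0.009410 m = 1.143e-04 m².
Depth limit h_lim = 0.02334 mm = 2.334e-05 m.
In SI base units, W = 2174 N, H = 8.170e+08 Pa, K = 1.404e-06.
Allowed volume V_lim = h_lim·A = 2.334e-05 · 1.143e-04 = 2.668e-09 m³.
So the life L = V_lim·H/(K·W) = 2.668e-09 · 8.170e+08 / (1.404e-06 · 2174) = 714.3 m.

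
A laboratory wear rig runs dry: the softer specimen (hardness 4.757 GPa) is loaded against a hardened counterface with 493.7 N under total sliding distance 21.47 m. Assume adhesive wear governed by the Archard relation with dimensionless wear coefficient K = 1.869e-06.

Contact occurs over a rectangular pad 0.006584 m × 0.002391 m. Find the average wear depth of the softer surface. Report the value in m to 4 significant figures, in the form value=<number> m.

value=2.645e-07 m

Quoted intermediates are rounded — all working math maintains full float precision — one final rounding: four significant figures.
Convert: Hardness H = 4.757 GPa = 4.757e+09 Pa.
Convert: Contact area A = 0.006584 m × 0.002391 m = 1.574e-05 m².
As SI base values: W = 493.7 N, H = 4.757e+09 Pa, K = 1.869e-06.
Volume removed: V = K·W·L/H = 1.869e-06 · 493.7 · 21.47 / 4.757e+09 = 4.165e-12 m³.
Mean depth h = V/A = 4.165e-12 / 1.574e-05 = 2.645e-07 m.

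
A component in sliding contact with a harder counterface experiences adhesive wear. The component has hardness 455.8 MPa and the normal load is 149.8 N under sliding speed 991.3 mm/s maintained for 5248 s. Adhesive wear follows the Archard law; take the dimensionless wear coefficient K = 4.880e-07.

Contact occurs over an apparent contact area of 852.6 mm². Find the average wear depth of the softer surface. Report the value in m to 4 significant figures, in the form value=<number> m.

The algebra carries full precision; intermediate values appear rounded. Rounded just once, at four significant figures.
Sliding speed v = 991.3 mm/s = 0.9913 m/s. Sliding distance L = v·t = 0.9913 m/s × 5248 s = 5202 m.
Hardness H = 455.8 MPa = 4.558e+08 Pa.
Contact area A = 852.6 mm² = 8.526e-04 m².
In SI base units: W = 149.8 N, H = 4.558e+08 Pa, K = 4.880e-07.
Volume removed: V = K·W·L/H = 4.880e-07 · 149.8 · 5202 / 4.558e+08 = 8.344e-10 m³.
Wear depth h = V/A = 8.344e-10 / 8.526e-04 = 9.786e-07 m.

value=9.786e-07 m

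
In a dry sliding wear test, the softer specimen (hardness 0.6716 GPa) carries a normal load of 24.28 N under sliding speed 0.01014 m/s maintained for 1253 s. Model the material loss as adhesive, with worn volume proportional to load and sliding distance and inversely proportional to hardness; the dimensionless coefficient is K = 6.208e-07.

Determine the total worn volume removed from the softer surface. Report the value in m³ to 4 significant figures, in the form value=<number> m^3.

The algebra maintains exact precision. The intermediates are displayed rounded; one last rounding: 4 significant figures.
Path length L = v·t = 0.01014 m/s × 1253 s = 12.71 m.
Hardness H = 0.6716 GPa = 6.716e+08 Pa.
Restated in SI base units: W = 24.28 N, H = 6.716e+08 Pa, K = 6.208e-07.
Worn volume V = K·W·L/H = 6.208e-07 · 24.28 · 12.71 / 6.716e+08 = 2.852e-13 m³.

value=2.852e-13 m^3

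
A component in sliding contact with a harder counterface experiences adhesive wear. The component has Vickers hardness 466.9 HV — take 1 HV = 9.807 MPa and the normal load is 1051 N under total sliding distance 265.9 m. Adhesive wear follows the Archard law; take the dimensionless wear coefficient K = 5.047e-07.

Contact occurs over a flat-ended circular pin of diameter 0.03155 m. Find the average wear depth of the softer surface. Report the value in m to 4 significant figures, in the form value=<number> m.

value=3.940e-08 m

The intermediates are displayed rounded; all working math keeps full float precision. Rounded once at the end, at four significant digits.
Convert: Hardness H = 466.9 HV × 9.807 MPa/HV = 4579 MPa = 4.579e+09 Pa.
Convert: Contact area A = π·d²/4 = π·(0.03155 m)²/4 = 7.818e-04 m².
Working in SI base units: W = 1051 N, H = 4.579e+09 Pa, K = 5.047e-07.
By Archard's law, V = K·W·L/H = 5.047e-07 · 1051 · 265.9 / 4.579e+09 = 3.080e-11 m³.
Average depth h = V/A = 3.080e-11 / 7.818e-04 = 3.940e-08 m.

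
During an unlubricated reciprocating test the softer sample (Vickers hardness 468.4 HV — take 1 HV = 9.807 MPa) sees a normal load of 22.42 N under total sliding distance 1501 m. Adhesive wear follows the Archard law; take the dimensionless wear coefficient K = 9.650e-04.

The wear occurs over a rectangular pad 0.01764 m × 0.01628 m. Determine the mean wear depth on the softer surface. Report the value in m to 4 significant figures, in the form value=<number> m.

The algebra holds full precision — intermediates are displayed rounded — a lone final rounding, at four significant figures.
Convert: Hardness H = 468.4 HV × 9.807 MPa/HV = 4594 MPa = 4.594e+09 Pa.
Convert: Contact area A = 0.01764 m × 0.01628 m = 2.872e-04 m².
Restated in SI base units: W = 22.42 N, H = 4.594e+09 Pa, K = 9.650e-04.
Worn volume V = K·W·L/H = 9.650e-04 · 22.42 · 1501 / 4.594e+09 = 7.070e-09 m³.
Mean depth h = V/A = 7.070e-09 / 2.872e-04 = 2.462e-05 m.

value=2.462e-05 m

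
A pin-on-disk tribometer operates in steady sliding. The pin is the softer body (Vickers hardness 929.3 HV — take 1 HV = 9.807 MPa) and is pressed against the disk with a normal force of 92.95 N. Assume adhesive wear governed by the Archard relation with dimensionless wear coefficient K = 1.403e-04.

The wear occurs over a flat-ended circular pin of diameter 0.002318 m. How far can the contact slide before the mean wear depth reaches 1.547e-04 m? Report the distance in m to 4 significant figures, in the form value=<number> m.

value=456.2 m

All arithmetic maintains exact precision. The intermediates are printed rounded. Rounded just once: 4 significant digits.
Hardness H = 929.3 HV × 9.807 MPa/HV = 9114 MPa = 9.114e+09 Pa.
Contact area A = π·d²/4 = π·(0.002318 m)²/4 = 4.220e-06 m².
SI base units throughout: W = 92.95 N, H = 9.114e+09 Pa, K = 1.403e-04.
Allowed volume V_lim = h_lim·A = 1.547e-04 · 4.220e-06 = 6.528e-10 m³.
Sliding life L = V_lim·H/(K·W) = 6.528e-10 · 9.114e+09 / (1.403e-04 · 92.95) = 456.2 m.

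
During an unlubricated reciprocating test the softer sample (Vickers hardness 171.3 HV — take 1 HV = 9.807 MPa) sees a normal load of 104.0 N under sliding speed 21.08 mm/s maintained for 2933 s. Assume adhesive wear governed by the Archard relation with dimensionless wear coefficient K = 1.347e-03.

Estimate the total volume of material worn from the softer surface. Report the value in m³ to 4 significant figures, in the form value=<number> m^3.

Quoted intermediates are rounded — the computation maintains exact precision. Rounded just once to four significant figures.
Sliding speed v = 21.08 mm/s = 0.02108 m/s. Total distance L = v·t = 0.02108 m/s × 2933 s = 61.83 m.
Hardness H = 171.3 HV × 9.807 MPa/HV = 1680 MPa = 1.680e+09 Pa.
Working in SI base units: W = 104.0 N, H = 1.680e+09 Pa, K = 1.347e-03.
The Archard volume V = K·W·L/H = 1.347e-03 · 104.0 · 61.83 / 1.680e+09 = 5.156e-09 m³.

value=5.156e-09 m^3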